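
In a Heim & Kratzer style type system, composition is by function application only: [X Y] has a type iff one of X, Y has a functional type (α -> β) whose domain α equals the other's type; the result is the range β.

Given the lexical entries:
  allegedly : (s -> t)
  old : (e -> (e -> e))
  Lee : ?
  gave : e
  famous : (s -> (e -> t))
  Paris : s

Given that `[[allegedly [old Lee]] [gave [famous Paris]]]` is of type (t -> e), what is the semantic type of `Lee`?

((e -> (e -> e)) -> ((s -> t) -> (t -> (t -> e))))

For [[allegedly [old Lee]] [gave [famous Paris]]] to have type (t -> e) with [gave [famous Paris]] of type t, [allegedly [old Lee]] must be the function: [allegedly [old Lee]] : (t -> (t -> e)).
For [allegedly [old Lee]] to have type (t -> (t -> e)) with allegedly of type (s -> t), [old Lee] must be the function: [old Lee] : ((s -> t) -> (t -> (t -> e))).
For [old Lee] to have type ((s -> t) -> (t -> (t -> e))) with old of type (e -> (e -> e)), Lee must be the function: Lee : ((e -> (e -> e)) -> ((s -> t) -> (t -> (t -> e)))).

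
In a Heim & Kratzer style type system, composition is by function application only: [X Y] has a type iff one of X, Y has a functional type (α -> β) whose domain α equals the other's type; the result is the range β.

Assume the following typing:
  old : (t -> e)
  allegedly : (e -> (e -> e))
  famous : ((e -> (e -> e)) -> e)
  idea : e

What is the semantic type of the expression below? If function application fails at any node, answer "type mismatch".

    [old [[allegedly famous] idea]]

[allegedly famous]: famous is ((e -> (e -> e)) -> e), allegedly is (e -> (e -> e)); result e.
[[allegedly famous] idea]: e and e cannot combine by function application — type clash.

type mismatch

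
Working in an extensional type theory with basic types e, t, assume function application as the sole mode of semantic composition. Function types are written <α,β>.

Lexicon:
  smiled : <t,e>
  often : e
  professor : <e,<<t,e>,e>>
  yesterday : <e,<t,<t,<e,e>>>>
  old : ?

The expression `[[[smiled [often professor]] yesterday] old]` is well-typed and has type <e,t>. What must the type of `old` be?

<<t,<t,<e,e>>>,<e,t>>

At [[[smiled [often professor]] yesterday] old] (required: <e,t>): [[smiled [often professor]] yesterday] is <t,<t,<e,e>>>, which is not a function with range <e,t>; hence old is the functor — type <<t,<t,<e,e>>>,<e,t>>.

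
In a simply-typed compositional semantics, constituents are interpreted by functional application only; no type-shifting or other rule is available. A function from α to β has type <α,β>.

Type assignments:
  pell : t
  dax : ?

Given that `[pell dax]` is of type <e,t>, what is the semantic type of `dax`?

[pell dax] is required to be <e,t>. pell : t cannot yield <e,t> as functor, so dax : <t,<e,t>>.

<t,<e,t>>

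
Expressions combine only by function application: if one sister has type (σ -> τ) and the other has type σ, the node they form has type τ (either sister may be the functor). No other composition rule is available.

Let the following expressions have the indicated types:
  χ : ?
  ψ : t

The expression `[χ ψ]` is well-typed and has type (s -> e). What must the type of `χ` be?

(t -> (s -> e))

At [χ ψ] (required: (s -> e)): ψ is t, which is not a function with range (s -> e); hence χ is the functor — type (t -> (s -> e)).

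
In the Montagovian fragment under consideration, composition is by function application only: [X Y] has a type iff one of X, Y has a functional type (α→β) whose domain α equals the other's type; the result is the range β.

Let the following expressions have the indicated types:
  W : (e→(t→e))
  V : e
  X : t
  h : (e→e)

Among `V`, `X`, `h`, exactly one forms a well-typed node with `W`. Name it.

V — combines: W : (e→(t→e)) takes V : e as argument, giving (t→e).
X : t — does not combine with W.
h : (e→e) — does not combine with W.

V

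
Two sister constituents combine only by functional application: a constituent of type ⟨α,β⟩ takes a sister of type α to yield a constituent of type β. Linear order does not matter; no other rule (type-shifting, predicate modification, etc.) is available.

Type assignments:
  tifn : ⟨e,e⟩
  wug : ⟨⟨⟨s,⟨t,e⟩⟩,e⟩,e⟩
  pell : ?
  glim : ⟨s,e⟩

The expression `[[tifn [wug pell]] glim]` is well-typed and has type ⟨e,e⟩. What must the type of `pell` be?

For [[tifn [wug pell]] glim] to have type ⟨e,e⟩ with glim of type ⟨s,e⟩, [tifn [wug pell]] must be the function: [tifn [wug pell]] : ⟨⟨s,e⟩,⟨e,e⟩⟩.
For [tifn [wug pell]] to have type ⟨⟨s,e⟩,⟨e,e⟩⟩ with tifn of type ⟨e,e⟩, [wug pell] must be the function: [wug pell] : ⟨⟨e,e⟩,⟨⟨s,e⟩,⟨e,e⟩⟩⟩.
For [wug pell] to have type ⟨⟨e,e⟩,⟨⟨s,e⟩,⟨e,e⟩⟩⟩ with wug of type ⟨⟨⟨s,⟨t,e⟩⟩,e⟩,e⟩, pell must be the function: pell : ⟨⟨⟨⟨s,⟨t,e⟩⟩,e⟩,e⟩,⟨⟨e,e⟩,⟨⟨s,e⟩,⟨e,e⟩⟩⟩⟩.

⟨⟨⟨⟨s,⟨t,e⟩⟩,e⟩,e⟩,⟨⟨e,e⟩,⟨⟨s,e⟩,⟨e,e⟩⟩⟩⟩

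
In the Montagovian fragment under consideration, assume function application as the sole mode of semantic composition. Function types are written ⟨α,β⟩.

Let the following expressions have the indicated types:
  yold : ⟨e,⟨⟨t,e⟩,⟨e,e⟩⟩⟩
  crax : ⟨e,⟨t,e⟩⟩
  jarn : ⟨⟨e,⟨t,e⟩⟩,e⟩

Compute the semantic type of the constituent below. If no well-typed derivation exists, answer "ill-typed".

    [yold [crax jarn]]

⟨⟨t,e⟩,⟨e,e⟩⟩

[crax jarn]: functor jarn : ⟨⟨e,⟨t,e⟩⟩,e⟩, argument crax : ⟨e,⟨t,e⟩⟩; result e.
[yold [crax jarn]]: functor yold : ⟨e,⟨⟨t,e⟩,⟨e,e⟩⟩⟩, argument [crax jarn] : e; result ⟨⟨t,e⟩,⟨e,e⟩⟩.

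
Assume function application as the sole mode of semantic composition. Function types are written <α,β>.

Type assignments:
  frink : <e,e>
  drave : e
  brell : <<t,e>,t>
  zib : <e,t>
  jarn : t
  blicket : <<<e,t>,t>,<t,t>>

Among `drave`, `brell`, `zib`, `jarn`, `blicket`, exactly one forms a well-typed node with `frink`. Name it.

drave

drave — combines: frink : <e,e> takes drave : e as argument, giving e.
brell : <<t,e>,t> — neither side's domain matches the other.
zib : <e,t> — neither side's domain matches the other.
jarn : t — neither side's domain matches the other.
blicket : <<<e,t>,t>,<t,t>> — neither side's domain matches the other.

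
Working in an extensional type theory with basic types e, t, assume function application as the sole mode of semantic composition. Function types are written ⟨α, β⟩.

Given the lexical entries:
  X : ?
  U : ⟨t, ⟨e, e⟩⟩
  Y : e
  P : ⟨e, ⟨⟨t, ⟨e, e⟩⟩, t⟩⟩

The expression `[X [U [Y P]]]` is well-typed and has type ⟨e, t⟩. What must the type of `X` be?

⟨t, ⟨e, t⟩⟩

[X [U [Y P]]] is required to be ⟨e, t⟩. [U [Y P]] : t cannot yield ⟨e, t⟩ as functor, so X : ⟨t, ⟨e, t⟩⟩.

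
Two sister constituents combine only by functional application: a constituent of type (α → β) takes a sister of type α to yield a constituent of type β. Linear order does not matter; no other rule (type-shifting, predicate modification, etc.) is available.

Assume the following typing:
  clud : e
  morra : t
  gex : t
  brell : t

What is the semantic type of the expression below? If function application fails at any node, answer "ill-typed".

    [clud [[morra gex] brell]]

At [morra gex]: neither t nor t can take the other as argument; the node is ill-typed.

ill-typed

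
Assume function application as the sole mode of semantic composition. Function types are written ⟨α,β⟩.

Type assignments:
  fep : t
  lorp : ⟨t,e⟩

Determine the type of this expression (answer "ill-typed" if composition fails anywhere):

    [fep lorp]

e

[fep lorp]: ⟨t,e⟩ applied to t yields e.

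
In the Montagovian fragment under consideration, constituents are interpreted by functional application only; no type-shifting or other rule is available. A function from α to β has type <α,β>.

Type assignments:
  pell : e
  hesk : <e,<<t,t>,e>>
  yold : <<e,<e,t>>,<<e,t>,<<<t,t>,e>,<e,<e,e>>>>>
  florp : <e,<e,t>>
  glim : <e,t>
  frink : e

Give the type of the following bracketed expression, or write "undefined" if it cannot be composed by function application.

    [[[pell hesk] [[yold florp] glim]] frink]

[pell hesk]: functor hesk : <e,<<t,t>,e>>, argument pell : e; result <<t,t>,e>.
[yold florp]: functor yold : <<e,<e,t>>,<<e,t>,<<<t,t>,e>,<e,<e,e>>>>>, argument florp : <e,<e,t>>; result <<e,t>,<<<t,t>,e>,<e,<e,e>>>>.
[[yold florp] glim]: functor [yold florp] : <<e,t>,<<<t,t>,e>,<e,<e,e>>>>, argument glim : <e,t>; result <<<t,t>,e>,<e,<e,e>>>.
[[pell hesk] [[yold florp] glim]]: functor [[yold florp] glim] : <<<t,t>,e>,<e,<e,e>>>, argument [pell hesk] : <<t,t>,e>; result <e,<e,e>>.
[[[pell hesk] [[yold florp] glim]] frink]: functor [[pell hesk] [[yold florp] glim]] : <e,<e,e>>, argument frink : e; result <e,e>.

<e,e>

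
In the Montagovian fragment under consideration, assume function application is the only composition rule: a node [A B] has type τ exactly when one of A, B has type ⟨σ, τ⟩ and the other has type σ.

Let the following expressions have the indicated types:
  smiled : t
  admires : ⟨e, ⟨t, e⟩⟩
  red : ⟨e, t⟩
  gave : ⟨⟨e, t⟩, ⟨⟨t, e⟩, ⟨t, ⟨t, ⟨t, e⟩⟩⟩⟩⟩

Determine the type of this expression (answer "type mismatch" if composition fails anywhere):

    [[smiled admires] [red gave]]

[smiled admires]: t with ⟨e, ⟨t, e⟩⟩ — neither is a function whose domain matches the other; composition fails here.

type mismatch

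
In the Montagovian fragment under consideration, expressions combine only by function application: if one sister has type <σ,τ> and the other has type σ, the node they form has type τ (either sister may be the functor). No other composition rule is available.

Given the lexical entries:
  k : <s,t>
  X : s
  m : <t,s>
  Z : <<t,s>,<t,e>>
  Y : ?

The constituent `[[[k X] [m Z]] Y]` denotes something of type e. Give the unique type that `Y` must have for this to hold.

<e,e>

[[[k X] [m Z]] Y] must have type e. The sister [[k X] [m Z]] has type e; that is not a function onto e, so Y must be the functor, of type <e,e>.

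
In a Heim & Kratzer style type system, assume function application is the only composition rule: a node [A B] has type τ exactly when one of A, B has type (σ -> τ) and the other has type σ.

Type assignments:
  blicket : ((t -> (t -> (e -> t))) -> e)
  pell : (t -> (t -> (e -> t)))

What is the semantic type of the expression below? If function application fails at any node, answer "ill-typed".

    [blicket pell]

[blicket pell]: ((t -> (t -> (e -> t))) -> e) applied to (t -> (t -> (e -> t))) yields e.

e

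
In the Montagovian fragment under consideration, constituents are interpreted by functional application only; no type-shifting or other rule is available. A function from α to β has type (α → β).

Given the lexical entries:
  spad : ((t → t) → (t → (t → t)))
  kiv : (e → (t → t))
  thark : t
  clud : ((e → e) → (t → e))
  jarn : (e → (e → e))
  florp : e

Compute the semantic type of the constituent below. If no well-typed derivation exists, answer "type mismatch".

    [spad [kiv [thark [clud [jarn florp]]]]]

At [jarn florp], jarn : (e → (e → e)) takes florp : e, giving (e → e).
At [clud [jarn florp]], clud : ((e → e) → (t → e)) takes [jarn florp] : (e → e), giving (t → e).
At [thark [clud [jarn florp]]], [clud [jarn florp]] : (t → e) takes thark : t, giving e.
At [kiv [thark [clud [jarn florp]]]], kiv : (e → (t → t)) takes [thark [clud [jarn florp]]] : e, giving (t → t).
At [spad [kiv [thark [clud [jarn florp]]]]], spad : ((t → t) → (t → (t → t))) takes [kiv [thark [clud [jarn florp]]]] : (t → t), giving (t → (t → t)).

(t → (t → t))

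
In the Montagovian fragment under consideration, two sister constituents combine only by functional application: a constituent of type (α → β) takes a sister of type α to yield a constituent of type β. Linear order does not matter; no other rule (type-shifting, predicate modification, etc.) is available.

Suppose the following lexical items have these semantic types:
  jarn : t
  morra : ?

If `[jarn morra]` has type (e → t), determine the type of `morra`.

(t → (e → t))

For [jarn morra] to have type (e → t) with jarn of type t, morra must be the function: morra : (t → (e → t)).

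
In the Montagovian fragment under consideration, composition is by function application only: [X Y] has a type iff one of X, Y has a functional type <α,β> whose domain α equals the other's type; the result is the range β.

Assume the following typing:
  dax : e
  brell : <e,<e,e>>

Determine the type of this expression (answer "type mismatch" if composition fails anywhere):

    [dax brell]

<e,e>

At [dax brell], brell : <e,<e,e>> takes dax : e, giving <e,e>.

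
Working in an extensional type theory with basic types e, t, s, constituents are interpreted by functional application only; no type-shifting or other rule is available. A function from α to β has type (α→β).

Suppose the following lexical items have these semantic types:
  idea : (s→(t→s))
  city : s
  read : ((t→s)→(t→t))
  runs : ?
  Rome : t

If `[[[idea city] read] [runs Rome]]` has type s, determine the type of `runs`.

[[[idea city] read] [runs Rome]] is required to be s. [[idea city] read] : (t→t) cannot yield s as functor, so [runs Rome] : ((t→t)→s).
[runs Rome] is required to be ((t→t)→s). Rome : t cannot yield ((t→t)→s) as functor, so runs : (t→((t→t)→s)).

(t→((t→t)→s))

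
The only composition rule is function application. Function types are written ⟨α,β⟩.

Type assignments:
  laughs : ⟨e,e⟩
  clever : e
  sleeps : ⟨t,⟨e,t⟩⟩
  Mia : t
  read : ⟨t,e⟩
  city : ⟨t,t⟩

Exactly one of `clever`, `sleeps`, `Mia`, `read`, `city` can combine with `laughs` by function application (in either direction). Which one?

clever — combines: laughs : ⟨e,e⟩ takes clever : e as argument, giving e.
sleeps : ⟨t,⟨e,t⟩⟩ — laughs needs e; sleeps needs t; neither fits.
Mia : t — laughs needs e; Mia needs nothing (atomic); neither fits.
read : ⟨t,e⟩ — laughs needs e; read needs t; neither fits.
city : ⟨t,t⟩ — laughs needs e; city needs t; neither fits.

clever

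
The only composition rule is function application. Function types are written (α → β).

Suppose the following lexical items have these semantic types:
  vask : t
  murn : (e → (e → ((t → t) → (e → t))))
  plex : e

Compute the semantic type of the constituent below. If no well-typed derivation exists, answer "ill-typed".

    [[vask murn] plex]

At [vask murn]: neither t nor (e → (e → ((t → t) → (e → t)))) can take the other as argument; the node is ill-typed.

ill-typed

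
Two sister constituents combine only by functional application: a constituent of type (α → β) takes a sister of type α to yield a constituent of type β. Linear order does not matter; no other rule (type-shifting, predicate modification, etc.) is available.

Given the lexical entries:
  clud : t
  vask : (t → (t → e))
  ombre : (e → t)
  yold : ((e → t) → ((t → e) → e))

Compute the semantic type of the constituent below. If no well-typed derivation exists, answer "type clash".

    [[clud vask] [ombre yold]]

[clud vask] — vask of type (t → (t → e)) combines with clud of type t: type (t → e).
[ombre yold] — yold of type ((e → t) → ((t → e) → e)) combines with ombre of type (e → t): type ((t → e) → e).
[[clud vask] [ombre yold]] — [ombre yold] of type ((t → e) → e) combines with [clud vask] of type (t → e): type e.

e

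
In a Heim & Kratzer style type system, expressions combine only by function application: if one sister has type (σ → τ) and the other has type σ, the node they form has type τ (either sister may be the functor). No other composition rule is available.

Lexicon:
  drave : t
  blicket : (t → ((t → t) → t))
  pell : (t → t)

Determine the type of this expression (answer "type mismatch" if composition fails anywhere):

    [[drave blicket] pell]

t

[drave blicket]: (t → ((t → t) → t)) applied to t yields ((t → t) → t).
[[drave blicket] pell]: ((t → t) → t) applied to (t → t) yields t.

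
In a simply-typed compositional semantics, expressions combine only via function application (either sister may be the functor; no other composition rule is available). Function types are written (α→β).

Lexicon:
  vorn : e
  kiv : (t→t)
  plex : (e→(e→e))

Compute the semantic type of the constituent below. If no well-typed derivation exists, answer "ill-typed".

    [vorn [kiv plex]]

ill-typed

[kiv plex]: (t→t) with (e→(e→e)) — neither is a function whose domain matches the other; composition fails here.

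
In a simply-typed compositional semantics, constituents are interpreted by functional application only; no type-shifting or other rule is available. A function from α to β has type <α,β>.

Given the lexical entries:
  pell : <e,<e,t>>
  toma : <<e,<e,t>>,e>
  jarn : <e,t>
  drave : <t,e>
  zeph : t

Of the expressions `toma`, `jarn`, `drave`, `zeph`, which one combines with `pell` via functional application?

toma — combines: toma : <<e,<e,t>>,e> takes pell : <e,<e,t>> as argument, giving e.
jarn : <e,t> — no; pell wants e, and jarn wants e.
drave : <t,e> — no; pell wants e, and drave wants t.
zeph : t — no; pell wants e, and zeph wants nothing (atomic).

toma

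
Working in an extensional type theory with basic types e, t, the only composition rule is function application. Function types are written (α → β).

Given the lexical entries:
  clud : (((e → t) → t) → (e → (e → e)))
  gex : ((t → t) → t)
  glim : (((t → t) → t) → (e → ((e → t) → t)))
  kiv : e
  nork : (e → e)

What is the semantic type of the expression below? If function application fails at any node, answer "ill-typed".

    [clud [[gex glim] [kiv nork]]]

At [gex glim], glim : (((t → t) → t) → (e → ((e → t) → t))) takes gex : ((t → t) → t), giving (e → ((e → t) → t)).
At [kiv nork], nork : (e → e) takes kiv : e, giving e.
At [[gex glim] [kiv nork]], [gex glim] : (e → ((e → t) → t)) takes [kiv nork] : e, giving ((e → t) → t).
At [clud [[gex glim] [kiv nork]]], clud : (((e → t) → t) → (e → (e → e))) takes [[gex glim] [kiv nork]] : ((e → t) → t), giving (e → (e → e)).

(e → (e → e))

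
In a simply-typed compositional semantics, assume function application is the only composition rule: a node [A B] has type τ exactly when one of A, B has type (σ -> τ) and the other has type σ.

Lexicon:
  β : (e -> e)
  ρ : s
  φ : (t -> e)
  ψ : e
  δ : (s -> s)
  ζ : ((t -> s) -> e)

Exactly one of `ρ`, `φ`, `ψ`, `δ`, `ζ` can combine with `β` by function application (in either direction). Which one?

ψ

ρ : s — does not combine with β.
φ : (t -> e) — does not combine with β.
ψ — combines: β : (e -> e) takes ψ : e as argument, giving e.
δ : (s -> s) — does not combine with β.
ζ : ((t -> s) -> e) — does not combine with β.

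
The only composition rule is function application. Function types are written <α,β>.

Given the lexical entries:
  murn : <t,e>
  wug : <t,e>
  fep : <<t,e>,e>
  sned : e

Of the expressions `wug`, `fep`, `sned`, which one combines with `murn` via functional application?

wug : <t,e> — murn needs t; wug needs t; neither fits.
fep — combines: fep : <<t,e>,e> takes murn : <t,e> as argument, giving e.
sned : e — murn needs t; sned needs nothing (atomic); neither fits.

fep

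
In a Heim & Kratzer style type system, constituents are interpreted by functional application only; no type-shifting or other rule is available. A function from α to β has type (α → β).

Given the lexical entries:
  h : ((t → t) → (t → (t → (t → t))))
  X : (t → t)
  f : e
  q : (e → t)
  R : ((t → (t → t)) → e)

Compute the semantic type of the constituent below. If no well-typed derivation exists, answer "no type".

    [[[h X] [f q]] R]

[h X] — h of type ((t → t) → (t → (t → (t → t)))) combines with X of type (t → t): type (t → (t → (t → t))).
[f q] — q of type (e → t) combines with f of type e: type t.
[[h X] [f q]] — [h X] of type (t → (t → (t → t))) combines with [f q] of type t: type (t → (t → t)).
[[[h X] [f q]] R] — R of type ((t → (t → t)) → e) combines with [[h X] [f q]] of type (t → (t → t)): type e.

e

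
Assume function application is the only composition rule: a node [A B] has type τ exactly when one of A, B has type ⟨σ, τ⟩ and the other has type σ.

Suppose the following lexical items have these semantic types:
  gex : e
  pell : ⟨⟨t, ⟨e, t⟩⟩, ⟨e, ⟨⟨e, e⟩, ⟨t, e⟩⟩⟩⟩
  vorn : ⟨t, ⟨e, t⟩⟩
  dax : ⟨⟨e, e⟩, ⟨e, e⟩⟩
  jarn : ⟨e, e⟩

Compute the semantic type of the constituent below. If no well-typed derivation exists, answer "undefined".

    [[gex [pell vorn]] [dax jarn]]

⟨t, e⟩

At [pell vorn], pell : ⟨⟨t, ⟨e, t⟩⟩, ⟨e, ⟨⟨e, e⟩, ⟨t, e⟩⟩⟩⟩ takes vorn : ⟨t, ⟨e, t⟩⟩, giving ⟨e, ⟨⟨e, e⟩, ⟨t, e⟩⟩⟩.
At [gex [pell vorn]], [pell vorn] : ⟨e, ⟨⟨e, e⟩, ⟨t, e⟩⟩⟩ takes gex : e, giving ⟨⟨e, e⟩, ⟨t, e⟩⟩.
At [dax jarn], dax : ⟨⟨e, e⟩, ⟨e, e⟩⟩ takes jarn : ⟨e, e⟩, giving ⟨e, e⟩.
At [[gex [pell vorn]] [dax jarn]], [gex [pell vorn]] : ⟨⟨e, e⟩, ⟨t, e⟩⟩ takes [dax jarn] : ⟨e, e⟩, giving ⟨t, e⟩.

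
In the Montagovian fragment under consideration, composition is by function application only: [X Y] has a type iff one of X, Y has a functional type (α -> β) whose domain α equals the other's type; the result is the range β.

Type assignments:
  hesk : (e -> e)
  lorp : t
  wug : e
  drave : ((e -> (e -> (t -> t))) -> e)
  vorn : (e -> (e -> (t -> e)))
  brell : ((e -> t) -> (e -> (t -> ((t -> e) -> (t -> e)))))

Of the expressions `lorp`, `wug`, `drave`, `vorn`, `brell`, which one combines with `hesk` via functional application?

wug

lorp : t — neither side's domain matches the other.
wug — combines: hesk : (e -> e) takes wug : e as argument, giving e.
drave : ((e -> (e -> (t -> t))) -> e) — neither side's domain matches the other.
vorn : (e -> (e -> (t -> e))) — neither side's domain matches the other.
brell : ((e -> t) -> (e -> (t -> ((t -> e) -> (t -> e))))) — neither side's domain matches the other.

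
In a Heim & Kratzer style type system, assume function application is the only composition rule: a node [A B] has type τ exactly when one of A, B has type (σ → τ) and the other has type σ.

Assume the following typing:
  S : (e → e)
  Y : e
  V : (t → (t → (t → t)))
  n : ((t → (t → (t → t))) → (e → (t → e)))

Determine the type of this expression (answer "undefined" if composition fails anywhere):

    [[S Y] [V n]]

(t → e)

At [S Y], S : (e → e) takes Y : e, giving e.
At [V n], n : ((t → (t → (t → t))) → (e → (t → e))) takes V : (t → (t → (t → t))), giving (e → (t → e)).
At [[S Y] [V n]], [V n] : (e → (t → e)) takes [S Y] : e, giving (t → e).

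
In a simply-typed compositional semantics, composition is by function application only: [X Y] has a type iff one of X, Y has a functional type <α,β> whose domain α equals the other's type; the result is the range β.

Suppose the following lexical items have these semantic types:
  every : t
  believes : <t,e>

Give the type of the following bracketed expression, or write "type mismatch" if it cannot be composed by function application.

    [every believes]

[every believes]: <t,e> applied to t yields e.

e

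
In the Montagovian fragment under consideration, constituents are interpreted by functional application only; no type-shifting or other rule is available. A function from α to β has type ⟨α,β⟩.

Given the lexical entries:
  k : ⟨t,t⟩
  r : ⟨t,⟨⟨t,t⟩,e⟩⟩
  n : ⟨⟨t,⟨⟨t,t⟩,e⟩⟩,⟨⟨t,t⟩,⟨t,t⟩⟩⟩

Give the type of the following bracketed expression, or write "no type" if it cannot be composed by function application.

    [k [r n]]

[r n] — n of type ⟨⟨t,⟨⟨t,t⟩,e⟩⟩,⟨⟨t,t⟩,⟨t,t⟩⟩⟩ combines with r of type ⟨t,⟨⟨t,t⟩,e⟩⟩: type ⟨⟨t,t⟩,⟨t,t⟩⟩.
[k [r n]] — [r n] of type ⟨⟨t,t⟩,⟨t,t⟩⟩ combines with k of type ⟨t,t⟩: type ⟨t,t⟩.

⟨t,t⟩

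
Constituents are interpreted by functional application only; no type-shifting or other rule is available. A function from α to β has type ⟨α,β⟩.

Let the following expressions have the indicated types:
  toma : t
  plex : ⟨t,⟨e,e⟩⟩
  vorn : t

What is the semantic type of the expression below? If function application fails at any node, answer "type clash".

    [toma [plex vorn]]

[plex vorn]: plex is ⟨t,⟨e,e⟩⟩, vorn is t; result ⟨e,e⟩.
At [toma [plex vorn]]: neither t nor ⟨e,e⟩ can take the other as argument; the node is ill-typed.

type clash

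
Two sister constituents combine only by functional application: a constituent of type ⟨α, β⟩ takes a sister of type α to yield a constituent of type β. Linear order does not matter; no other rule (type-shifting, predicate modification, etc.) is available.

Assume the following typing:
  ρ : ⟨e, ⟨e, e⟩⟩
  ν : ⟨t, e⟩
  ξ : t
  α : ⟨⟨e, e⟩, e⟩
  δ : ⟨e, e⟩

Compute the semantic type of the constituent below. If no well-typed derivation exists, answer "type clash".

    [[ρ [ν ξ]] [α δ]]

[ν ξ]: functor ν : ⟨t, e⟩, argument ξ : t; result e.
[ρ [ν ξ]]: functor ρ : ⟨e, ⟨e, e⟩⟩, argument [ν ξ] : e; result ⟨e, e⟩.
[α δ]: functor α : ⟨⟨e, e⟩, e⟩, argument δ : ⟨e, e⟩; result e.
[[ρ [ν ξ]] [α δ]]: functor [ρ [ν ξ]] : ⟨e, e⟩, argument [α δ] : e; result e.

e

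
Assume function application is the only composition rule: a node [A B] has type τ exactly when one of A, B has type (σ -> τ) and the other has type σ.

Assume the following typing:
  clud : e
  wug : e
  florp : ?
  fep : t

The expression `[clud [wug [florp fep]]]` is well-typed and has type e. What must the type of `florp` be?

(t -> (e -> (e -> e)))

[clud [wug [florp fep]]] is required to be e. clud : e cannot yield e as functor, so [wug [florp fep]] : (e -> e).
[wug [florp fep]] is required to be (e -> e). wug : e cannot yield (e -> e) as functor, so [florp fep] : (e -> (e -> e)).
[florp fep] is required to be (e -> (e -> e)). fep : t cannot yield (e -> (e -> e)) as functor, so florp : (t -> (e -> (e -> e))).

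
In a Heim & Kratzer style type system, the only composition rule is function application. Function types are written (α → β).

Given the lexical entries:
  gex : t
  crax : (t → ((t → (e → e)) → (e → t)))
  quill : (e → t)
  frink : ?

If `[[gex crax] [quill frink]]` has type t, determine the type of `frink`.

((e → t) → (((t → (e → e)) → (e → t)) → t))

[[gex crax] [quill frink]] must have type t. The sister [gex crax] has type ((t → (e → e)) → (e → t)); that is not a function onto t, so [quill frink] must be the functor, of type (((t → (e → e)) → (e → t)) → t).
[quill frink] must have type (((t → (e → e)) → (e → t)) → t). The sister quill has type (e → t); that is not a function onto (((t → (e → e)) → (e → t)) → t), so frink must be the functor, of type ((e → t) → (((t → (e → e)) → (e → t)) → t)).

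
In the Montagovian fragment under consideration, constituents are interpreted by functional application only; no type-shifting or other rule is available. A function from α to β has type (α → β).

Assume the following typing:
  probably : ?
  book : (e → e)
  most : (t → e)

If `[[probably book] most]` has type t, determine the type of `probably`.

((e → e) → ((t → e) → t))

[[probably book] most] is required to be t. most : (t → e) cannot yield t as functor, so [probably book] : ((t → e) → t).
[probably book] is required to be ((t → e) → t). book : (e → e) cannot yield ((t → e) → t) as functor, so probably : ((e → e) → ((t → e) → t)).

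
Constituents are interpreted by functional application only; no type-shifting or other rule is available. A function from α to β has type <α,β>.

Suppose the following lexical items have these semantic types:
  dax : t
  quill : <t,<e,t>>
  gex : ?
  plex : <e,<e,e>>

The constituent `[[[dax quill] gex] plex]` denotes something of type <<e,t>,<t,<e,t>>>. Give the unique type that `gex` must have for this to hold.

<<e,t>,<<e,<e,e>>,<<e,t>,<t,<e,t>>>>>

[[[dax quill] gex] plex] must have type <<e,t>,<t,<e,t>>>. The sister plex has type <e,<e,e>>; that is not a function onto <<e,t>,<t,<e,t>>>, so [[dax quill] gex] must be the functor, of type <<e,<e,e>>,<<e,t>,<t,<e,t>>>>.
[[dax quill] gex] must have type <<e,<e,e>>,<<e,t>,<t,<e,t>>>>. The sister [dax quill] has type <e,t>; that is not a function onto <<e,<e,e>>,<<e,t>,<t,<e,t>>>>, so gex must be the functor, of type <<e,t>,<<e,<e,e>>,<<e,t>,<t,<e,t>>>>>.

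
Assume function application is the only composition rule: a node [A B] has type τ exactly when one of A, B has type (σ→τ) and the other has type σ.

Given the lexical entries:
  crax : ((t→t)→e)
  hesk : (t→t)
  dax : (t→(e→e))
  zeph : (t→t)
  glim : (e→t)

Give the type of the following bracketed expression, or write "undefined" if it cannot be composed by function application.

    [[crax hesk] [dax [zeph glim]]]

[crax hesk]: ((t→t)→e) applied to (t→t) yields e.
[zeph glim]: (t→t) and (e→t) cannot combine by function application — type clash.

undefined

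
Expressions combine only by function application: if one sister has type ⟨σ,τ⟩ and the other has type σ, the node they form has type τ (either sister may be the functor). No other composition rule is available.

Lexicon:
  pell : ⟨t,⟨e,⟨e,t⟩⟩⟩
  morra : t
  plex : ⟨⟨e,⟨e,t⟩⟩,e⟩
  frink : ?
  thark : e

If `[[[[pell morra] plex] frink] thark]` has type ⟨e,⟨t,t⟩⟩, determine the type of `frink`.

At [[[[pell morra] plex] frink] thark] (required: ⟨e,⟨t,t⟩⟩): thark is e, which is not a function with range ⟨e,⟨t,t⟩⟩; hence [[[pell morra] plex] frink] is the functor — type ⟨e,⟨e,⟨t,t⟩⟩⟩.
At [[[pell morra] plex] frink] (required: ⟨e,⟨e,⟨t,t⟩⟩⟩): [[pell morra] plex] is e, which is not a function with range ⟨e,⟨e,⟨t,t⟩⟩⟩; hence frink is the functor — type ⟨e,⟨e,⟨e,⟨t,t⟩⟩⟩⟩.

⟨e,⟨e,⟨e,⟨t,t⟩⟩⟩⟩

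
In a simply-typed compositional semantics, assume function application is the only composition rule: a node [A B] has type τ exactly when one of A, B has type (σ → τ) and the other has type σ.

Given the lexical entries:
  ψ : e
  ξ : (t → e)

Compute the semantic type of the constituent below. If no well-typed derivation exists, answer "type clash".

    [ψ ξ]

type clash

[ψ ξ]: e with (t → e) — neither is a function whose domain matches the other; composition fails here.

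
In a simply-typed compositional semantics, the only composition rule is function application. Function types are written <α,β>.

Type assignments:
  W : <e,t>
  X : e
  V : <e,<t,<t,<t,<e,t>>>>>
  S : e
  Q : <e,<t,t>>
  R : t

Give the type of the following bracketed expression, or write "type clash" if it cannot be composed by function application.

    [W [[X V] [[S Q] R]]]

type clash

[X V]: functor V : <e,<t,<t,<t,<e,t>>>>>, argument X : e; result <t,<t,<t,<e,t>>>>.
[S Q]: functor Q : <e,<t,t>>, argument S : e; result <t,t>.
[[S Q] R]: functor [S Q] : <t,t>, argument R : t; result t.
[[X V] [[S Q] R]]: functor [X V] : <t,<t,<t,<e,t>>>>, argument [[S Q] R] : t; result <t,<t,<e,t>>>.
[W [[X V] [[S Q] R]]]: <e,t> with <t,<t,<e,t>>> — neither is a function whose domain matches the other; composition fails here.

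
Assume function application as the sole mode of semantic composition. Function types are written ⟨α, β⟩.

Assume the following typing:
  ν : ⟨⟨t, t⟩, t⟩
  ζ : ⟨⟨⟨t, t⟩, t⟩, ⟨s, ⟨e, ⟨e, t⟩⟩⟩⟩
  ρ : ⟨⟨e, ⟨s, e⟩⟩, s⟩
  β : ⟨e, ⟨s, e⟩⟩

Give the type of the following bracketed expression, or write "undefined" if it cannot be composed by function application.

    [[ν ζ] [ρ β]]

⟨e, ⟨e, t⟩⟩

[ν ζ]: functor ζ : ⟨⟨⟨t, t⟩, t⟩, ⟨s, ⟨e, ⟨e, t⟩⟩⟩⟩, argument ν : ⟨⟨t, t⟩, t⟩; result ⟨s, ⟨e, ⟨e, t⟩⟩⟩.
[ρ β]: functor ρ : ⟨⟨e, ⟨s, e⟩⟩, s⟩, argument β : ⟨e, ⟨s, e⟩⟩; result s.
[[ν ζ] [ρ β]]: functor [ν ζ] : ⟨s, ⟨e, ⟨e, t⟩⟩⟩, argument [ρ β] : s; result ⟨e, ⟨e, t⟩⟩.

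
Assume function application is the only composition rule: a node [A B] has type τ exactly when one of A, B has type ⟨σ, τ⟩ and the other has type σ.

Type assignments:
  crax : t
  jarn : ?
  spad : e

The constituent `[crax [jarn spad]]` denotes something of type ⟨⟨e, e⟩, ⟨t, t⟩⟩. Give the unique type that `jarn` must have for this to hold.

[crax [jarn spad]] is required to be ⟨⟨e, e⟩, ⟨t, t⟩⟩. crax : t cannot yield ⟨⟨e, e⟩, ⟨t, t⟩⟩ as functor, so [jarn spad] : ⟨t, ⟨⟨e, e⟩, ⟨t, t⟩⟩⟩.
[jarn spad] is required to be ⟨t, ⟨⟨e, e⟩, ⟨t, t⟩⟩⟩. spad : e cannot yield ⟨t, ⟨⟨e, e⟩, ⟨t, t⟩⟩⟩ as functor, so jarn : ⟨e, ⟨t, ⟨⟨e, e⟩, ⟨t, t⟩⟩⟩⟩.

⟨e, ⟨t, ⟨⟨e, e⟩, ⟨t, t⟩⟩⟩⟩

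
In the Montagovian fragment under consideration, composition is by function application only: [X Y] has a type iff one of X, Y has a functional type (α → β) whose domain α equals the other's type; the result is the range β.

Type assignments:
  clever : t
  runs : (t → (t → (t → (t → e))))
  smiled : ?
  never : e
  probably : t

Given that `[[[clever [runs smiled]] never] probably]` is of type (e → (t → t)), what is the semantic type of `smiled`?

((t → (t → (t → (t → e)))) → (t → (e → (t → (e → (t → t))))))

At [[[clever [runs smiled]] never] probably] (required: (e → (t → t))): probably is t, which is not a function with range (e → (t → t)); hence [[clever [runs smiled]] never] is the functor — type (t → (e → (t → t))).
At [[clever [runs smiled]] never] (required: (t → (e → (t → t)))): never is e, which is not a function with range (t → (e → (t → t))); hence [clever [runs smiled]] is the functor — type (e → (t → (e → (t → t)))).
At [clever [runs smiled]] (required: (e → (t → (e → (t → t))))): clever is t, which is not a function with range (e → (t → (e → (t → t)))); hence [runs smiled] is the functor — type (t → (e → (t → (e → (t → t))))).
At [runs smiled] (required: (t → (e → (t → (e → (t → t)))))): runs is (t → (t → (t → (t → e)))), which is not a function with range (t → (e → (t → (e → (t → t))))); hence smiled is the functor — type ((t → (t → (t → (t → e)))) → (t → (e → (t → (e → (t → t)))))).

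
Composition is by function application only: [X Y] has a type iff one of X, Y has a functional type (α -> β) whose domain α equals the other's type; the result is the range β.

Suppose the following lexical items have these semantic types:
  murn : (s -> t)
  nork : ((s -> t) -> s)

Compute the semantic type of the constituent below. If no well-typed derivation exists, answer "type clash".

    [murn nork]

s

[murn nork] — nork of type ((s -> t) -> s) combines with murn of type (s -> t): type s.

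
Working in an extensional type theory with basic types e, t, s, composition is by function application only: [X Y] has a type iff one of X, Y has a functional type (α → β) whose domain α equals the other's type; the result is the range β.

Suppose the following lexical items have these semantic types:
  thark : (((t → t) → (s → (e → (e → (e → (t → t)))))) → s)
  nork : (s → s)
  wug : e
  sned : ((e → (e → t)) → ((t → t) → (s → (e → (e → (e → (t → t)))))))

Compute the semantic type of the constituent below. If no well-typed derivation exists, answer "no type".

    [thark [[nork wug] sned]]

no type

[nork wug]: (s → s) and e cannot combine by function application — type clash.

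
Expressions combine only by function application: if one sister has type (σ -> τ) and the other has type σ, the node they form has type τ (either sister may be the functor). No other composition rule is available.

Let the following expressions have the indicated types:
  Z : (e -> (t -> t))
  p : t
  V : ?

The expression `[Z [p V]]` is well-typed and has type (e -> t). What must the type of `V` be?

[Z [p V]] must have type (e -> t). The sister Z has type (e -> (t -> t)); that is not a function onto (e -> t), so [p V] must be the functor, of type ((e -> (t -> t)) -> (e -> t)).
[p V] must have type ((e -> (t -> t)) -> (e -> t)). The sister p has type t; that is not a function onto ((e -> (t -> t)) -> (e -> t)), so V must be the functor, of type (t -> ((e -> (t -> t)) -> (e -> t))).

(t -> ((e -> (t -> t)) -> (e -> t)))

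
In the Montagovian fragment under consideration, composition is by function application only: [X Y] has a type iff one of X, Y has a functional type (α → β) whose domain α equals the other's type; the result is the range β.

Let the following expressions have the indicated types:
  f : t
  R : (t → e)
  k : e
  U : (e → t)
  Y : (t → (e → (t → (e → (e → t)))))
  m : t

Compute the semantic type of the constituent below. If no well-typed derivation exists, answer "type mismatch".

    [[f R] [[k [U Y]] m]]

[f R]: functor R : (t → e), argument f : t; result e.
At [U Y]: neither (e → t) nor (t → (e → (t → (e → (e → t))))) can take the other as argument; the node is ill-typed.

type mismatch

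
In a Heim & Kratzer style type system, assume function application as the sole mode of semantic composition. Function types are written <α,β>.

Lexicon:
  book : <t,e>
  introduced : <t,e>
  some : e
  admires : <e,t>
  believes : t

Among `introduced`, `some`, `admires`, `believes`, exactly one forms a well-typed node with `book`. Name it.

believes

introduced : <t,e> — book needs t; introduced needs t; neither fits.
some : e — book needs t; some needs nothing (atomic); neither fits.
admires : <e,t> — book needs t; admires needs e; neither fits.
believes — combines: book : <t,e> takes believes : t as argument, giving e.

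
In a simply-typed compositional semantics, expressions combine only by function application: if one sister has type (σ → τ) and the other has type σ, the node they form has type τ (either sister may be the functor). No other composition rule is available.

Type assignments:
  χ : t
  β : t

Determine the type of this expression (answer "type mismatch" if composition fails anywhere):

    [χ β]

[χ β]: t with t — neither is a function whose domain matches the other; composition fails here.

type mismatch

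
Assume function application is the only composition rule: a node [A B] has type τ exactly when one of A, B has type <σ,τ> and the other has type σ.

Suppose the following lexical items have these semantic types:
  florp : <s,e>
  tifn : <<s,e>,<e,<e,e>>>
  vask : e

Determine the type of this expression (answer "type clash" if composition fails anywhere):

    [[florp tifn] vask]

<e,e>

At [florp tifn], tifn : <<s,e>,<e,<e,e>>> takes florp : <s,e>, giving <e,<e,e>>.
At [[florp tifn] vask], [florp tifn] : <e,<e,e>> takes vask : e, giving <e,e>.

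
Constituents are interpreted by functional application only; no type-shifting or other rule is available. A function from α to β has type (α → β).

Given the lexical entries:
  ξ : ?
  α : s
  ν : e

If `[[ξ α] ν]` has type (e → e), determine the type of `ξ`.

For [[ξ α] ν] to have type (e → e) with ν of type e, [ξ α] must be the function: [ξ α] : (e → (e → e)).
For [ξ α] to have type (e → (e → e)) with α of type s, ξ must be the function: ξ : (s → (e → (e → e))).

(s → (e → (e → e)))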